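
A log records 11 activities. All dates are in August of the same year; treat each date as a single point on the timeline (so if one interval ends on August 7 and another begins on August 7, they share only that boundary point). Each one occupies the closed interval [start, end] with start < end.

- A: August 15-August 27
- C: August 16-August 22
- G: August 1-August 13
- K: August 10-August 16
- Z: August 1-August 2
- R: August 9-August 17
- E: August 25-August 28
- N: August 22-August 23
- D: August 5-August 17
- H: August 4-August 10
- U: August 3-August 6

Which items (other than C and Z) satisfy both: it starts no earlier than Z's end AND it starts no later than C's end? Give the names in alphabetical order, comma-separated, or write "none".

A, D, H, K, N, R, U

Conditions: its start is no earlier than Z's end (X.start >= August 2) AND its start is no later than C's end (X.start <= August 22).
A: start August 15 >= August 2? ✓; start August 15 <= August 22? ✓ → yes.
D: start August 5 >= August 2? ✓; start August 5 <= August 22? ✓ → yes.
E: start August 25 >= August 2? ✓; start August 25 <= August 22? ✗ → no.
G: start August 1 >= August 2? ✗; start August 1 <= August 22? ✓ → no.
H: start August 4 >= August 2? ✓; start August 4 <= August 22? ✓ → yes.
K: start August 10 >= August 2? ✓; start August 10 <= August 22? ✓ → yes.
N: start August 22 >= August 2? ✓; start August 22 <= August 22? ✓ → yes.
R: start August 9 >= August 2? ✓; start August 9 <= August 22? ✓ → yes.
U: start August 3 >= August 2? ✓; start August 3 <= August 22? ✓ → yes.
Result: A, D, H, K, N, R, U.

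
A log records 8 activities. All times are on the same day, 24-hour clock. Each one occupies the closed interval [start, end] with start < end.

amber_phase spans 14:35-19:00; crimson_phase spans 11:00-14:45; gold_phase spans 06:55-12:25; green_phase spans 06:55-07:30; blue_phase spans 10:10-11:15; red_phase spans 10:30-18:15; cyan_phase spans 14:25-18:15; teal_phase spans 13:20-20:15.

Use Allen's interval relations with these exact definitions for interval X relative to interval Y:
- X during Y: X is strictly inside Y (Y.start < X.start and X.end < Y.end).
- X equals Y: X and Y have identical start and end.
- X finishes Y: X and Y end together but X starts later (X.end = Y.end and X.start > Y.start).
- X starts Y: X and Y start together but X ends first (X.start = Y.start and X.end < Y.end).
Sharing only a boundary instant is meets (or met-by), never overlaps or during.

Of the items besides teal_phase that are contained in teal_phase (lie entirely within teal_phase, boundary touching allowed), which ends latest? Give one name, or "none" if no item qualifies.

Target teal_phase = [13:20, 20:15].
amber_phase [14:35, 19:00] → during → candidate.
blue_phase [10:10, 11:15] → before → excluded.
crimson_phase [11:00, 14:45] → overlaps → excluded.
cyan_phase [14:25, 18:15] → during → candidate.
gold_phase [06:55, 12:25] → before → excluded.
green_phase [06:55, 07:30] → before → excluded.
red_phase [10:30, 18:15] → overlaps → excluded.
Among candidates, latest end is 19:00 → amber_phase.

amber_phase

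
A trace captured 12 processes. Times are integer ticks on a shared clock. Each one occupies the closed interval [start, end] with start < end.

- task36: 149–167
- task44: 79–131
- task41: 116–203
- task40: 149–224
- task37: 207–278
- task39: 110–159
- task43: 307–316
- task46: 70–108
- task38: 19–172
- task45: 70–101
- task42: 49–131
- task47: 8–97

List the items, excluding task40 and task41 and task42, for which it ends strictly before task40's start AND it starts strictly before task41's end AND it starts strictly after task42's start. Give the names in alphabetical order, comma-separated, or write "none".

task44, task45, task46

Conditions: its end is strictly before task40's start (X.end < 149) AND its start is strictly before task41's end (X.start < 203) AND its start is strictly after task42's start (X.start > 49).
task36: end 167 < 149? ✗; start 149 < 203? ✓; start 149 > 49? ✓ → no.
task37: end 278 < 149? ✗; start 207 < 203? ✗; start 207 > 49? ✓ → no.
task38: end 172 < 149? ✗; start 19 < 203? ✓; start 19 > 49? ✗ → no.
task39: end 159 < 149? ✗; start 110 < 203? ✓; start 110 > 49? ✓ → no.
task43: end 316 < 149? ✗; start 307 < 203? ✗; start 307 > 49? ✓ → no.
task44: end 131 < 149? ✓; start 79 < 203? ✓; start 79 > 49? ✓ → yes.
task45: end 101 < 149? ✓; start 70 < 203? ✓; start 70 > 49? ✓ → yes.
task46: end 108 < 149? ✓; start 70 < 203? ✓; start 70 > 49? ✓ → yes.
task47: end 97 < 149? ✓; start 8 < 203? ✓; start 8 > 49? ✗ → no.
Result: task44, task45, task46.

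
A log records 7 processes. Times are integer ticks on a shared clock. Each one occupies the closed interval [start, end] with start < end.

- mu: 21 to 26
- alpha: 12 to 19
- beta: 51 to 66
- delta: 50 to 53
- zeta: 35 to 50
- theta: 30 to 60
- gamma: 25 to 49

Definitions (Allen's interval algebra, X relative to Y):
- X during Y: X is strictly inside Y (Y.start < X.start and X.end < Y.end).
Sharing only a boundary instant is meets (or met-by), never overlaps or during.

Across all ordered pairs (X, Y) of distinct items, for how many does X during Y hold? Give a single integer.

2

Checking all 42 ordered pairs for relation 'during'; matching pairs in alphabetical order:
(delta, theta): delta during theta ✓
(zeta, theta): zeta during theta ✓
Count: 2.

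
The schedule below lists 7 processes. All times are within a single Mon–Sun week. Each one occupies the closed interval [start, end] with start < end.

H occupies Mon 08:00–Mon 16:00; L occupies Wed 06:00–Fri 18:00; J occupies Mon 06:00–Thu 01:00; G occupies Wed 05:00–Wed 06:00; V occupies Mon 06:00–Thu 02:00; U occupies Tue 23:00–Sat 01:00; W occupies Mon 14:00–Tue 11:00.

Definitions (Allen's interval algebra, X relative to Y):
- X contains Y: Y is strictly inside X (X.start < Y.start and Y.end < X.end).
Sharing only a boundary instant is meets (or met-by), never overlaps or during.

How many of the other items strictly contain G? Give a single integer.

3

Target G = [Wed 05:00, Wed 06:00].
H [Mon 08:00, Mon 16:00] → before → no.
J [Mon 06:00, Thu 01:00] → contains → counts.
L [Wed 06:00, Fri 18:00] → met-by → no.
U [Tue 23:00, Sat 01:00] → contains → counts.
V [Mon 06:00, Thu 02:00] → contains → counts.
W [Mon 14:00, Tue 11:00] → before → no.
Total: 3.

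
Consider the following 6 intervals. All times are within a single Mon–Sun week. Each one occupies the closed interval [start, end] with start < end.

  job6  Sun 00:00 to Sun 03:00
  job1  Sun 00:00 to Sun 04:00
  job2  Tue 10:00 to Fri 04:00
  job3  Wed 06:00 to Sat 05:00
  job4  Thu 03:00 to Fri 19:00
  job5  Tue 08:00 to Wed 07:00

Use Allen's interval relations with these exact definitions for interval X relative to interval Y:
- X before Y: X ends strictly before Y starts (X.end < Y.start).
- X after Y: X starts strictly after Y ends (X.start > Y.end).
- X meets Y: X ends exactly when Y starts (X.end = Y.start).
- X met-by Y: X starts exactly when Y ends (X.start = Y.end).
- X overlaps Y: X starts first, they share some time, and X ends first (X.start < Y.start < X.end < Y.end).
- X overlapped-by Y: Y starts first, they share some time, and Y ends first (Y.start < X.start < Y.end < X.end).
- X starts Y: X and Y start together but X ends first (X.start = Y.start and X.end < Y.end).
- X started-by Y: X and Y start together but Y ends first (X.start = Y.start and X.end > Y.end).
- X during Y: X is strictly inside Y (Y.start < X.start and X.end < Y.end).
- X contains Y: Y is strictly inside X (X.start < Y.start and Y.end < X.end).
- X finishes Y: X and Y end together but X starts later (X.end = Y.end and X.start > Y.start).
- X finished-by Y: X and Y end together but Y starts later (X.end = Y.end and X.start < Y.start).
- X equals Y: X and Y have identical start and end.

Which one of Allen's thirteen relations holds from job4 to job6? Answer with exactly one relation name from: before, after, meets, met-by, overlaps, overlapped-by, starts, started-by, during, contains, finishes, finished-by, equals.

job4 = [Thu 03:00, Fri 19:00]; job6 = [Sun 00:00, Sun 03:00].
Compare endpoints: job4.start < job6.start, job4.start < job6.end, job4.end < job6.start, job4.end < job6.end.
That pattern is 'before'.

before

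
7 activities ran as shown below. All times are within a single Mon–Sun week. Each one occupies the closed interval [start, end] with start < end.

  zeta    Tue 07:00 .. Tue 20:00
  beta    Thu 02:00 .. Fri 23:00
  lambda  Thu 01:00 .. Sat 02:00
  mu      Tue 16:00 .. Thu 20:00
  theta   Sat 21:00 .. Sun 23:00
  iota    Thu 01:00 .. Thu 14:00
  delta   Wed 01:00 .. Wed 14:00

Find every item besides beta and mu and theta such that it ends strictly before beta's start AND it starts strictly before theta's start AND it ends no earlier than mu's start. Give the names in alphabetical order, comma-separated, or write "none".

Conditions: its end is strictly before beta's start (X.end < Thu 02:00) AND its start is strictly before theta's start (X.start < Sat 21:00) AND its end is no earlier than mu's start (X.end >= Tue 16:00).
delta: end Wed 14:00 < Thu 02:00? ✓; start Wed 01:00 < Sat 21:00? ✓; end Wed 14:00 >= Tue 16:00? ✓ → yes.
iota: end Thu 14:00 < Thu 02:00? ✗; start Thu 01:00 < Sat 21:00? ✓; end Thu 14:00 >= Tue 16:00? ✓ → no.
lambda: end Sat 02:00 < Thu 02:00? ✗; start Thu 01:00 < Sat 21:00? ✓; end Sat 02:00 >= Tue 16:00? ✓ → no.
zeta: end Tue 20:00 < Thu 02:00? ✓; start Tue 07:00 < Sat 21:00? ✓; end Tue 20:00 >= Tue 16:00? ✓ → yes.
Result: delta, zeta.

delta, zeta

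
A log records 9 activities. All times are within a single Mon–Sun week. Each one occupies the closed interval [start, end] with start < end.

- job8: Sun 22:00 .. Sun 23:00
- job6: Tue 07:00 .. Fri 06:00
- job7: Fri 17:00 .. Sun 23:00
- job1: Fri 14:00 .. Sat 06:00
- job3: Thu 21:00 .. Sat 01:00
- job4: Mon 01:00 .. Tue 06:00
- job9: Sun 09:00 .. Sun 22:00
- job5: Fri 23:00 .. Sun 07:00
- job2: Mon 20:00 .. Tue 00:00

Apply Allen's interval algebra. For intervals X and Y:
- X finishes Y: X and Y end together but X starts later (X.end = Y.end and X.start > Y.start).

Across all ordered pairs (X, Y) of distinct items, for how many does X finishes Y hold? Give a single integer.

1

Checking all 72 ordered pairs for relation 'finishes'; matching pairs in alphabetical order:
(job8, job7): job8 finishes job7 ✓
Count: 1.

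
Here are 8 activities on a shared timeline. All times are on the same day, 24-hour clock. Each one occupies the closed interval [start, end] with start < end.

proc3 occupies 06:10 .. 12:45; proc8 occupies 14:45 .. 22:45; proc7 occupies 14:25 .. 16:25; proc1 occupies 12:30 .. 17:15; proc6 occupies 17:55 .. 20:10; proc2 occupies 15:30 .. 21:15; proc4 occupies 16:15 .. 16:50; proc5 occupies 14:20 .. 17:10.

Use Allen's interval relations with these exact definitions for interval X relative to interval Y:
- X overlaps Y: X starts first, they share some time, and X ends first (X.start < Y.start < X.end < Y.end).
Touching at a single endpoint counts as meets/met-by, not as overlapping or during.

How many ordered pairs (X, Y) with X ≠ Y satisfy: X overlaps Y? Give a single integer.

Checking all 56 ordered pairs for relation 'overlaps'; matching pairs in alphabetical order:
(proc1, proc2): proc1 overlaps proc2 ✓
(proc1, proc8): proc1 overlaps proc8 ✓
(proc3, proc1): proc3 overlaps proc1 ✓
(proc5, proc2): proc5 overlaps proc2 ✓
(proc5, proc8): proc5 overlaps proc8 ✓
(proc7, proc2): proc7 overlaps proc2 ✓
(proc7, proc4): proc7 overlaps proc4 ✓
(proc7, proc8): proc7 overlaps proc8 ✓
Count: 8.

8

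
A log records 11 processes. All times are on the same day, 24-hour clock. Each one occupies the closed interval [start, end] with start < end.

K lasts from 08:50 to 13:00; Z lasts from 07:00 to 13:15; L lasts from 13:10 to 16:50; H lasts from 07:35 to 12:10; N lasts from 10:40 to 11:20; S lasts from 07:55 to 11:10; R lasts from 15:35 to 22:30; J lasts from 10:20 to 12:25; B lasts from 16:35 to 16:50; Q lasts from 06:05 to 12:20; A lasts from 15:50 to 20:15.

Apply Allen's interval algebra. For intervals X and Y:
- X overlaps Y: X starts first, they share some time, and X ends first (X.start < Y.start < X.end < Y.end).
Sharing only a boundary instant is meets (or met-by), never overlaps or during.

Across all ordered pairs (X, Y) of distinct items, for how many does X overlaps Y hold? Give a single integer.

11

Checking all 110 ordered pairs for relation 'overlaps'; matching pairs in alphabetical order:
(H, J): H overlaps J ✓
(H, K): H overlaps K ✓
(L, A): L overlaps A ✓
(L, R): L overlaps R ✓
(Q, J): Q overlaps J ✓
(Q, K): Q overlaps K ✓
(Q, Z): Q overlaps Z ✓
(S, J): S overlaps J ✓
(S, K): S overlaps K ✓
(S, N): S overlaps N ✓
(Z, L): Z overlaps L ✓
Count: 11.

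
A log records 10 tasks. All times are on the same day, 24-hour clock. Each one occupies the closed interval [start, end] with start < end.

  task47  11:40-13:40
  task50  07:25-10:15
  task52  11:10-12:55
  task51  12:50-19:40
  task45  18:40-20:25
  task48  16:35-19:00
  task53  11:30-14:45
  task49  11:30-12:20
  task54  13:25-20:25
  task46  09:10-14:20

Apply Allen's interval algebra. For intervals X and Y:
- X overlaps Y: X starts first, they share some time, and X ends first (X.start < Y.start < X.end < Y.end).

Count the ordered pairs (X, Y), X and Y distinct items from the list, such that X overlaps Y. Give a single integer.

15

Checking all 90 ordered pairs for relation 'overlaps'; matching pairs in alphabetical order:
(task46, task51): task46 overlaps task51 ✓
(task46, task53): task46 overlaps task53 ✓
(task46, task54): task46 overlaps task54 ✓
(task47, task51): task47 overlaps task51 ✓
(task47, task54): task47 overlaps task54 ✓
(task48, task45): task48 overlaps task45 ✓
(task49, task47): task49 overlaps task47 ✓
(task50, task46): task50 overlaps task46 ✓
(task51, task45): task51 overlaps task45 ✓
(task51, task54): task51 overlaps task54 ✓
(task52, task47): task52 overlaps task47 ✓
(task52, task51): task52 overlaps task51 ✓
(task52, task53): task52 overlaps task53 ✓
(task53, task51): task53 overlaps task51 ✓
(task53, task54): task53 overlaps task54 ✓
Count: 15.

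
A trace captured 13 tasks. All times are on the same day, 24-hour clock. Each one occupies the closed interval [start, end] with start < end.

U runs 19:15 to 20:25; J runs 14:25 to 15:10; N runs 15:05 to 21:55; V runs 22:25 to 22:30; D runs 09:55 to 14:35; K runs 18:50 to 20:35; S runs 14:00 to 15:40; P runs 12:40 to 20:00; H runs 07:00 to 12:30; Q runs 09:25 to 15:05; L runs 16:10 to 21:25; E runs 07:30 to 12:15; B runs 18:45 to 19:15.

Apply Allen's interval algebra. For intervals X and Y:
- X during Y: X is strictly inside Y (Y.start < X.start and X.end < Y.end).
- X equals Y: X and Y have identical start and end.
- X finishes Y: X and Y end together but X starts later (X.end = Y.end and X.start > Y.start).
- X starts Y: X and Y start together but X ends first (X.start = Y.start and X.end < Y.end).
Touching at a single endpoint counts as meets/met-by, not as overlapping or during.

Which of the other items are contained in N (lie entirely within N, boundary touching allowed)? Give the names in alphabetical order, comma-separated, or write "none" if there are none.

B, K, L, U

Target N = [15:05, 21:55].
B [18:45, 19:15] → during → yes.
D [09:55, 14:35] → before → no.
E [07:30, 12:15] → before → no.
H [07:00, 12:30] → before → no.
J [14:25, 15:10] → overlaps → no.
K [18:50, 20:35] → during → yes.
L [16:10, 21:25] → during → yes.
P [12:40, 20:00] → overlaps → no.
Q [09:25, 15:05] → meets → no.
S [14:00, 15:40] → overlaps → no.
U [19:15, 20:25] → during → yes.
V [22:25, 22:30] → after → no.
Result: B, K, L, U.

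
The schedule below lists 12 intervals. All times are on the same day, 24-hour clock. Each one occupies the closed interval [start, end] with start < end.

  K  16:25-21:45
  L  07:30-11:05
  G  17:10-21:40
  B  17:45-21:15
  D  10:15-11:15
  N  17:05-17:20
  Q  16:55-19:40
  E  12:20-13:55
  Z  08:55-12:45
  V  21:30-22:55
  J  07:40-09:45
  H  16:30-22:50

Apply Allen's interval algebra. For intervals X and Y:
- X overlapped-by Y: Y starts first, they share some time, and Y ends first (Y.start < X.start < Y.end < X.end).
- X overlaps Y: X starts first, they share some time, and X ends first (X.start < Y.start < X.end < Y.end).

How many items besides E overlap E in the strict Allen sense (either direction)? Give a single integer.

Target E = [12:20, 13:55].
B [17:45, 21:15] → after → no.
D [10:15, 11:15] → before → no.
G [17:10, 21:40] → after → no.
H [16:30, 22:50] → after → no.
J [07:40, 09:45] → before → no.
K [16:25, 21:45] → after → no.
L [07:30, 11:05] → before → no.
N [17:05, 17:20] → after → no.
Q [16:55, 19:40] → after → no.
V [21:30, 22:55] → after → no.
Z [08:55, 12:45] → overlaps → counts.
Total: 1.

1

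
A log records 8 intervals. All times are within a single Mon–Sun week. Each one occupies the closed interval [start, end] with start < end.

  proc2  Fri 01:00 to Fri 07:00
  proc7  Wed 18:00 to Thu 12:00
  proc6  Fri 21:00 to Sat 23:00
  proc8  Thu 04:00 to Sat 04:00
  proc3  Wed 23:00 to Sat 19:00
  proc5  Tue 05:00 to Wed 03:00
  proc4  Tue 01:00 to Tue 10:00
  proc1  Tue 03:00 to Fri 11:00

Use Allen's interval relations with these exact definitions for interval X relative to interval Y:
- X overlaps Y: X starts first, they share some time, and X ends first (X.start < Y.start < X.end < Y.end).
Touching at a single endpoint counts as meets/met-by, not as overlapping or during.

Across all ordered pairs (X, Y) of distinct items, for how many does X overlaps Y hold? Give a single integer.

8

Checking all 56 ordered pairs for relation 'overlaps'; matching pairs in alphabetical order:
(proc1, proc3): proc1 overlaps proc3 ✓
(proc1, proc8): proc1 overlaps proc8 ✓
(proc3, proc6): proc3 overlaps proc6 ✓
(proc4, proc1): proc4 overlaps proc1 ✓
(proc4, proc5): proc4 overlaps proc5 ✓
(proc7, proc3): proc7 overlaps proc3 ✓
(proc7, proc8): proc7 overlaps proc8 ✓
(proc8, proc6): proc8 overlaps proc6 ✓
Count: 8.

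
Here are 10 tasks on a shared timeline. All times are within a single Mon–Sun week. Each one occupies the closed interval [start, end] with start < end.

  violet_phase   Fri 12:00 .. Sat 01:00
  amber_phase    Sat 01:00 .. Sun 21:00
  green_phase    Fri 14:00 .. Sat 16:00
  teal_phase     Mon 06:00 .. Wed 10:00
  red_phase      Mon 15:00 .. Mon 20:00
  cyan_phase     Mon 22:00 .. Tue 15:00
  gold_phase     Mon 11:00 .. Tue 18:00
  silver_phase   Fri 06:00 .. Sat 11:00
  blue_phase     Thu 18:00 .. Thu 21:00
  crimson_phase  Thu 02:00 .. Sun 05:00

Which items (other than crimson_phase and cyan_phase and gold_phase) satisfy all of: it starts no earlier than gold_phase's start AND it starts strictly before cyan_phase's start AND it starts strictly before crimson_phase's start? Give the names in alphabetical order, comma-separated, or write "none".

red_phase

Conditions: its start is no earlier than gold_phase's start (X.start >= Mon 11:00) AND its start is strictly before cyan_phase's start (X.start < Mon 22:00) AND its start is strictly before crimson_phase's start (X.start < Thu 02:00).
amber_phase: start Sat 01:00 >= Mon 11:00? ✓; start Sat 01:00 < Mon 22:00? ✗; start Sat 01:00 < Thu 02:00? ✗ → no.
blue_phase: start Thu 18:00 >= Mon 11:00? ✓; start Thu 18:00 < Mon 22:00? ✗; start Thu 18:00 < Thu 02:00? ✗ → no.
green_phase: start Fri 14:00 >= Mon 11:00? ✓; start Fri 14:00 < Mon 22:00? ✗; start Fri 14:00 < Thu 02:00? ✗ → no.
red_phase: start Mon 15:00 >= Mon 11:00? ✓; start Mon 15:00 < Mon 22:00? ✓; start Mon 15:00 < Thu 02:00? ✓ → yes.
silver_phase: start Fri 06:00 >= Mon 11:00? ✓; start Fri 06:00 < Mon 22:00? ✗; start Fri 06:00 < Thu 02:00? ✗ → no.
teal_phase: start Mon 06:00 >= Mon 11:00? ✗; start Mon 06:00 < Mon 22:00? ✓; start Mon 06:00 < Thu 02:00? ✓ → no.
violet_phase: start Fri 12:00 >= Mon 11:00? ✓; start Fri 12:00 < Mon 22:00? ✗; start Fri 12:00 < Thu 02:00? ✗ → no.
Result: red_phase.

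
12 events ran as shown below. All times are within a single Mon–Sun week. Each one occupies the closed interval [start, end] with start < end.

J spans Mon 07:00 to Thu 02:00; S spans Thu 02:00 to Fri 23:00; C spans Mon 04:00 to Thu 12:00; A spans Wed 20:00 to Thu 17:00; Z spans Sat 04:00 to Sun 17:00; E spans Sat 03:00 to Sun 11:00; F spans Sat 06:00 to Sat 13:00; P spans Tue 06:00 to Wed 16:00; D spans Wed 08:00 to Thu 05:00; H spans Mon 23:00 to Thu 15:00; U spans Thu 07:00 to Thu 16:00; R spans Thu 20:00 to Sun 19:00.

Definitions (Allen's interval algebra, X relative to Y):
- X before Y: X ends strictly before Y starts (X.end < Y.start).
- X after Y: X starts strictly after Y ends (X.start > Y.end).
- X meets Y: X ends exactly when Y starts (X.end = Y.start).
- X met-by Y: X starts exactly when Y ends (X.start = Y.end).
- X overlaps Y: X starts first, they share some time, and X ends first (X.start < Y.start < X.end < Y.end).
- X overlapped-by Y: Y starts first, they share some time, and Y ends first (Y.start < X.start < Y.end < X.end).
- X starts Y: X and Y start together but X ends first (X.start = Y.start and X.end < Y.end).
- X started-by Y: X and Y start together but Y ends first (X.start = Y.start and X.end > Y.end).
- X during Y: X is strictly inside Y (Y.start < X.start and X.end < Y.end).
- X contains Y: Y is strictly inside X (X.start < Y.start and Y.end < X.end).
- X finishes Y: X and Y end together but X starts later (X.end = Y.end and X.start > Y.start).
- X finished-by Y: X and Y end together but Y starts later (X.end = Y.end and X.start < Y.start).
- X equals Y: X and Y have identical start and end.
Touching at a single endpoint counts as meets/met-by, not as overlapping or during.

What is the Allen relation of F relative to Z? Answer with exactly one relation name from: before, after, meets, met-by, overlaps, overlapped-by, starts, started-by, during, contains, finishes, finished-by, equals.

during

F = [Sat 06:00, Sat 13:00]; Z = [Sat 04:00, Sun 17:00].
Compare endpoints: F.start > Z.start, F.start < Z.end, F.end > Z.start, F.end < Z.end.
That pattern is 'during'.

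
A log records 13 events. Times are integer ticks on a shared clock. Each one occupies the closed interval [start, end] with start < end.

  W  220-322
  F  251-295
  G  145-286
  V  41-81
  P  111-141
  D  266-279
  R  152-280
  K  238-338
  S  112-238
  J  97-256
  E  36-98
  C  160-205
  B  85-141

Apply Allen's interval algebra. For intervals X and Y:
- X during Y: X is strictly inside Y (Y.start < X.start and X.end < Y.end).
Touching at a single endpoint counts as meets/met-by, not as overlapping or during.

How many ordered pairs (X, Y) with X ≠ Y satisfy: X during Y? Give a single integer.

15

Checking all 156 ordered pairs for relation 'during'; matching pairs in alphabetical order:
(C, G): C during G ✓
(C, J): C during J ✓
(C, R): C during R ✓
(C, S): C during S ✓
(D, F): D during F ✓
(D, G): D during G ✓
(D, K): D during K ✓
(D, R): D during R ✓
(D, W): D during W ✓
(F, K): F during K ✓
(F, W): F during W ✓
(P, J): P during J ✓
(R, G): R during G ✓
(S, J): S during J ✓
(V, E): V during E ✓
Count: 15.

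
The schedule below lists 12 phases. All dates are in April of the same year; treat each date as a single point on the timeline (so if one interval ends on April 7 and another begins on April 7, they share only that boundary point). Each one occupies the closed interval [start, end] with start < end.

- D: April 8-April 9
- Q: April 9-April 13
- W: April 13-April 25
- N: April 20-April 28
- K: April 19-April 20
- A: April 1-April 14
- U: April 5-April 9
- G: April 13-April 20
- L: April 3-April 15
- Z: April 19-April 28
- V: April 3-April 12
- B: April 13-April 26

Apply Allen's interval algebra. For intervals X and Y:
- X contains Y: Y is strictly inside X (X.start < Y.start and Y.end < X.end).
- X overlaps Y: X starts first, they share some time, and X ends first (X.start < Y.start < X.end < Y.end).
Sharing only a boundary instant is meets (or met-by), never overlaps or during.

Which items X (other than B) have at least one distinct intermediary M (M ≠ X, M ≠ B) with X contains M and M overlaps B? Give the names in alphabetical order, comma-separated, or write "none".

none

Target B = [April 13, April 26].
Intermediaries M with M overlaps B: A, L.
Via A — items with X contains A: none.
Via L — items with X contains L: none.
Union: none.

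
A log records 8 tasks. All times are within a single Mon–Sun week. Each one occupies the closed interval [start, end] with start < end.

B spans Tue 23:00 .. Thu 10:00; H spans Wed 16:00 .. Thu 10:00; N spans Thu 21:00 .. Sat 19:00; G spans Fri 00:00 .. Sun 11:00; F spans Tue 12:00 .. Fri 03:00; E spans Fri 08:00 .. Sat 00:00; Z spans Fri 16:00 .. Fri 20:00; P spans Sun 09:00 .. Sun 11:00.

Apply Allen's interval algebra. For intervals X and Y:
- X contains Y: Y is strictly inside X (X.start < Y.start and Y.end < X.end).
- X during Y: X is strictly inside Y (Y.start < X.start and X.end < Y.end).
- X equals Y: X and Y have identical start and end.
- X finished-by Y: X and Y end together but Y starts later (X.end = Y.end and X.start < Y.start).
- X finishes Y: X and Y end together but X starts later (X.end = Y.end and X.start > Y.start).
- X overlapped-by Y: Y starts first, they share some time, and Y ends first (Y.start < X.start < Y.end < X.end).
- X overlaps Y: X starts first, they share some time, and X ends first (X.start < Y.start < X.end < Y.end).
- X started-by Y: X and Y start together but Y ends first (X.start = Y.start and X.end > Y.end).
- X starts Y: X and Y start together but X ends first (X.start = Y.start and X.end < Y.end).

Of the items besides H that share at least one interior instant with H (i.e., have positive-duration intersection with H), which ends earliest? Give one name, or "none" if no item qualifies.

Target H = [Wed 16:00, Thu 10:00].
B [Tue 23:00, Thu 10:00] → finished-by → candidate.
E [Fri 08:00, Sat 00:00] → after → excluded.
F [Tue 12:00, Fri 03:00] → contains → candidate.
G [Fri 00:00, Sun 11:00] → after → excluded.
N [Thu 21:00, Sat 19:00] → after → excluded.
P [Sun 09:00, Sun 11:00] → after → excluded.
Z [Fri 16:00, Fri 20:00] → after → excluded.
Among candidates, earliest end is Thu 10:00 → B.

B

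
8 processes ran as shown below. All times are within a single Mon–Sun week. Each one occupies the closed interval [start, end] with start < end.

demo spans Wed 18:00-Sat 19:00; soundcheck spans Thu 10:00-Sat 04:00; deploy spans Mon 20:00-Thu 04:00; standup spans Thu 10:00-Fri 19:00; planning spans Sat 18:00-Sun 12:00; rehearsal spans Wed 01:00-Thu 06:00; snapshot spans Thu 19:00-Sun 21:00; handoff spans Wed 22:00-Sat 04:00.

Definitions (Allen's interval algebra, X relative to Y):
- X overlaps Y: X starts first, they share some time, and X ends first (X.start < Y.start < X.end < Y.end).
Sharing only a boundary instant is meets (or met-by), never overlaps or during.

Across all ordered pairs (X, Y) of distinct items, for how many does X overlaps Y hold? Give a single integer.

Checking all 56 ordered pairs for relation 'overlaps'; matching pairs in alphabetical order:
(demo, planning): demo overlaps planning ✓
(demo, snapshot): demo overlaps snapshot ✓
(deploy, demo): deploy overlaps demo ✓
(deploy, handoff): deploy overlaps handoff ✓
(deploy, rehearsal): deploy overlaps rehearsal ✓
(handoff, snapshot): handoff overlaps snapshot ✓
(rehearsal, demo): rehearsal overlaps demo ✓
(rehearsal, handoff): rehearsal overlaps handoff ✓
(soundcheck, snapshot): soundcheck overlaps snapshot ✓
(standup, snapshot): standup overlaps snapshot ✓
Count: 10.

10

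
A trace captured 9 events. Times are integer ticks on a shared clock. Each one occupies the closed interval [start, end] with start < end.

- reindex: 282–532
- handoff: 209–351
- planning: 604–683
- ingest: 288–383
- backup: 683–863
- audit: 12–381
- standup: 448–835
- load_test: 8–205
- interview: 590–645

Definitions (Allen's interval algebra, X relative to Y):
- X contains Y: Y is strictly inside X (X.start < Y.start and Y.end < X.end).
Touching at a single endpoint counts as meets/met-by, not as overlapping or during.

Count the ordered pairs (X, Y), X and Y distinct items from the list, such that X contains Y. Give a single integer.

4

Checking all 72 ordered pairs for relation 'contains'; matching pairs in alphabetical order:
(audit, handoff): audit contains handoff ✓
(reindex, ingest): reindex contains ingest ✓
(standup, interview): standup contains interview ✓
(standup, planning): standup contains planning ✓
Count: 4.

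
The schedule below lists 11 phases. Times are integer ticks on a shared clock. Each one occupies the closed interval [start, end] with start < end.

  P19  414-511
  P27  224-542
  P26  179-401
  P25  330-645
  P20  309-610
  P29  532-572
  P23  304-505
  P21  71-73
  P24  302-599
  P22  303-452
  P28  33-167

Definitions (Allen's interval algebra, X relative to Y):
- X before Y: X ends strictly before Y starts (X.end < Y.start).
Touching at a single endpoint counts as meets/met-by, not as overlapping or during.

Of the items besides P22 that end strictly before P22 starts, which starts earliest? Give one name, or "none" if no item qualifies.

P28

Target P22 = [303, 452].
P19 [414, 511] → overlapped-by → excluded.
P20 [309, 610] → overlapped-by → excluded.
P21 [71, 73] → before → candidate.
P23 [304, 505] → overlapped-by → excluded.
P24 [302, 599] → contains → excluded.
P25 [330, 645] → overlapped-by → excluded.
P26 [179, 401] → overlaps → excluded.
P27 [224, 542] → contains → excluded.
P28 [33, 167] → before → candidate.
P29 [532, 572] → after → excluded.
Among candidates, earliest start is 33 → P28.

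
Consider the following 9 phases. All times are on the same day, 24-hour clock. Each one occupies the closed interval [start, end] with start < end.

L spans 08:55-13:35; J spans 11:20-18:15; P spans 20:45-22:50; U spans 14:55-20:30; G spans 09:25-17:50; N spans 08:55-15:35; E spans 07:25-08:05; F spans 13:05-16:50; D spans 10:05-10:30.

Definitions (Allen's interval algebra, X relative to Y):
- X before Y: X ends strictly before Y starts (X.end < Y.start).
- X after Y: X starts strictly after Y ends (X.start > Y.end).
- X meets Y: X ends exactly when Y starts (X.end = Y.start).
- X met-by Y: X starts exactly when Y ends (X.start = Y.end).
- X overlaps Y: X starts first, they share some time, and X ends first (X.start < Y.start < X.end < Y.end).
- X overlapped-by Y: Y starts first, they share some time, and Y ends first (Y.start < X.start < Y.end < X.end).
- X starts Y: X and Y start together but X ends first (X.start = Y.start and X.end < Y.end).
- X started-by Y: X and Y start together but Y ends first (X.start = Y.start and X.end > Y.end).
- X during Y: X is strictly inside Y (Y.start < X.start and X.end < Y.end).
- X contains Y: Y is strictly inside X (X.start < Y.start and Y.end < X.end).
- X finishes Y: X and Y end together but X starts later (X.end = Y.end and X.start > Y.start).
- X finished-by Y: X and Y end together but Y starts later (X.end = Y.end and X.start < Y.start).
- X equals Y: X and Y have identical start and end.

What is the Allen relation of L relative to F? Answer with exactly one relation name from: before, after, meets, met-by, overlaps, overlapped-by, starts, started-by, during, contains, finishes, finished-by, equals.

L = [08:55, 13:35]; F = [13:05, 16:50].
Compare endpoints: L.start < F.start, L.start < F.end, L.end > F.start, L.end < F.end.
That pattern is 'overlaps'.

overlaps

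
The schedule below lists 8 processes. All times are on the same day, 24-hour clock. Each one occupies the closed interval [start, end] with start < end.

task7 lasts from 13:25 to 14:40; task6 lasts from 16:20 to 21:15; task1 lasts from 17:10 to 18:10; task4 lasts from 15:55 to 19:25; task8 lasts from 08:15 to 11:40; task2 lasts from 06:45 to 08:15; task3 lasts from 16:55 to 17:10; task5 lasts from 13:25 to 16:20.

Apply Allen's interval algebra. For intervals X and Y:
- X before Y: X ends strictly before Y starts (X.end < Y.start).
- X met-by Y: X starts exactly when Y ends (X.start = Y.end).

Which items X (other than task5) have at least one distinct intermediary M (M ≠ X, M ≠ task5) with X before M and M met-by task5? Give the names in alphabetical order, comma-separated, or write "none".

Target task5 = [13:25, 16:20].
Intermediaries M with M met-by task5: task6.
Via task6 — items with X before task6: task2, task7, task8.
Union: task2, task7, task8.

task2, task7, task8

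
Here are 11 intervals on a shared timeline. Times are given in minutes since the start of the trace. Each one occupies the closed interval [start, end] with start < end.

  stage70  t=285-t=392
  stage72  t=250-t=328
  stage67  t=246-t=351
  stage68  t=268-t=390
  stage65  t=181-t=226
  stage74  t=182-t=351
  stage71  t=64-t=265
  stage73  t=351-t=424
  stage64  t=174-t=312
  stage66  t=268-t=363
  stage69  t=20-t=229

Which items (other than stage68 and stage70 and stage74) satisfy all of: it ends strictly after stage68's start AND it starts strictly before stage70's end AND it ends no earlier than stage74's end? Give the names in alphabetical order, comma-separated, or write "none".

Conditions: its end is strictly after stage68's start (X.end > t=268) AND its start is strictly before stage70's end (X.start < t=392) AND its end is no earlier than stage74's end (X.end >= t=351).
stage64: end t=312 > t=268? ✓; start t=174 < t=392? ✓; end t=312 >= t=351? ✗ → no.
stage65: end t=226 > t=268? ✗; start t=181 < t=392? ✓; end t=226 >= t=351? ✗ → no.
stage66: end t=363 > t=268? ✓; start t=268 < t=392? ✓; end t=363 >= t=351? ✓ → yes.
stage67: end t=351 > t=268? ✓; start t=246 < t=392? ✓; end t=351 >= t=351? ✓ → yes.
stage69: end t=229 > t=268? ✗; start t=20 < t=392? ✓; end t=229 >= t=351? ✗ → no.
stage71: end t=265 > t=268? ✗; start t=64 < t=392? ✓; end t=265 >= t=351? ✗ → no.
stage72: end t=328 > t=268? ✓; start t=250 < t=392? ✓; end t=328 >= t=351? ✗ → no.
stage73: end t=424 > t=268? ✓; start t=351 < t=392? ✓; end t=424 >= t=351? ✓ → yes.
Result: stage66, stage67, stage73.

stage66, stage67, stage73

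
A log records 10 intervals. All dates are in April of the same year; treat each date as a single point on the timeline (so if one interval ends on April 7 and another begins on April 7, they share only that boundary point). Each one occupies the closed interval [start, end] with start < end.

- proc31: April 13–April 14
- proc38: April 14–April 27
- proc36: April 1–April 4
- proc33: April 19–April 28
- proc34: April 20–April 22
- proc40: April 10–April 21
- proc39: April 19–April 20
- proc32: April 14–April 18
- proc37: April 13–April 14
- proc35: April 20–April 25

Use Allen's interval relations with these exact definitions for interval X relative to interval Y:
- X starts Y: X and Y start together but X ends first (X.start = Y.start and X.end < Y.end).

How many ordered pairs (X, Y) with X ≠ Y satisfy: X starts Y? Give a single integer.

Checking all 90 ordered pairs for relation 'starts'; matching pairs in alphabetical order:
(proc32, proc38): proc32 starts proc38 ✓
(proc34, proc35): proc34 starts proc35 ✓
(proc39, proc33): proc39 starts proc33 ✓
Count: 3.

3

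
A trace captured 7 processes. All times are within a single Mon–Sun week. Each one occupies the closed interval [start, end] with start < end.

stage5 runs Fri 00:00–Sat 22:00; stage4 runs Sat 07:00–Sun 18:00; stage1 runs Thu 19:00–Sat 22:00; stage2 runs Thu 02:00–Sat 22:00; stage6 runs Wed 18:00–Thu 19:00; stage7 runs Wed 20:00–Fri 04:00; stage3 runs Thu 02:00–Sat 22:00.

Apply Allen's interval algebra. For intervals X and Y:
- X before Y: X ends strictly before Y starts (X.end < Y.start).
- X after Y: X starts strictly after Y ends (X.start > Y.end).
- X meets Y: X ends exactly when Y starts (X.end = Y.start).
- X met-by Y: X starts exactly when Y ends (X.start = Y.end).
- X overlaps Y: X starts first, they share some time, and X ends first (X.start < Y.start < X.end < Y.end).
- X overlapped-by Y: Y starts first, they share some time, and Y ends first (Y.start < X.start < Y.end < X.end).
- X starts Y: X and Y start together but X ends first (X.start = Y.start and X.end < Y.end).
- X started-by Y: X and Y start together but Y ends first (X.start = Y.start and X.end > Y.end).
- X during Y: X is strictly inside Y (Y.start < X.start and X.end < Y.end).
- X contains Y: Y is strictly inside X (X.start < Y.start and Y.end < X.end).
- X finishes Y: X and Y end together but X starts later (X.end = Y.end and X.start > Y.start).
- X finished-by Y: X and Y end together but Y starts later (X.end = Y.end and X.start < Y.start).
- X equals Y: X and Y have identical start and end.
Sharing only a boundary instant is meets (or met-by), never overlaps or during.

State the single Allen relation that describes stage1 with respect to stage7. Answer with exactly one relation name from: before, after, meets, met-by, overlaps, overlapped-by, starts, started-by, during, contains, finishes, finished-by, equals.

overlapped-by

stage1 = [Thu 19:00, Sat 22:00]; stage7 = [Wed 20:00, Fri 04:00].
Compare endpoints: stage1.start > stage7.start, stage1.start < stage7.end, stage1.end > stage7.start, stage1.end > stage7.end.
That pattern is 'overlapped-by'.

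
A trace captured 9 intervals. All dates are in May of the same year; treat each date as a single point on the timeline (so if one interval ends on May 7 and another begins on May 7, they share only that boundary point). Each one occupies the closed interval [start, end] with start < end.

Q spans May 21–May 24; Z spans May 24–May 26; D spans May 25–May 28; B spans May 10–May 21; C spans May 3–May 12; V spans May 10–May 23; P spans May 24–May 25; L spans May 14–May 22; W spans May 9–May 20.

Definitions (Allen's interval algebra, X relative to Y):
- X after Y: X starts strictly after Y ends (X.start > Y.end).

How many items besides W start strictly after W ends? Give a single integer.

Target W = [May 9, May 20].
B [May 10, May 21] → overlapped-by → no.
C [May 3, May 12] → overlaps → no.
D [May 25, May 28] → after → counts.
L [May 14, May 22] → overlapped-by → no.
P [May 24, May 25] → after → counts.
Q [May 21, May 24] → after → counts.
V [May 10, May 23] → overlapped-by → no.
Z [May 24, May 26] → after → counts.
Total: 4.

4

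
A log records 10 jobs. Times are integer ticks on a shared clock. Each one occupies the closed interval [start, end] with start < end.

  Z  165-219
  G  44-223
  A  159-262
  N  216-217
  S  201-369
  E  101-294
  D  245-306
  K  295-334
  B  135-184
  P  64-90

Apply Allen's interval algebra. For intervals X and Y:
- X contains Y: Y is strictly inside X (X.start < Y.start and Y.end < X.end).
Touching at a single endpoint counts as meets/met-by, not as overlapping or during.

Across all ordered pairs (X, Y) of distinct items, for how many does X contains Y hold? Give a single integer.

14

Checking all 90 ordered pairs for relation 'contains'; matching pairs in alphabetical order:
(A, N): A contains N ✓
(A, Z): A contains Z ✓
(E, A): E contains A ✓
(E, B): E contains B ✓
(E, N): E contains N ✓
(E, Z): E contains Z ✓
(G, B): G contains B ✓
(G, N): G contains N ✓
(G, P): G contains P ✓
(G, Z): G contains Z ✓
(S, D): S contains D ✓
(S, K): S contains K ✓
(S, N): S contains N ✓
(Z, N): Z contains N ✓
Count: 14.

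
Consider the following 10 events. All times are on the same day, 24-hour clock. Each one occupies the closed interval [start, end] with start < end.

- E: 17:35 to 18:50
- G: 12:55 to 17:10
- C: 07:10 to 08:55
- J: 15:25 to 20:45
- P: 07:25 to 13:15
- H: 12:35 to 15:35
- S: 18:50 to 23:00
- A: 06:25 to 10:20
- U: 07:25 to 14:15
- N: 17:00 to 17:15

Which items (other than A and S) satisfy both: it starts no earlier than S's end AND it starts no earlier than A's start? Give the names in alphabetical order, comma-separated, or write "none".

Conditions: its start is no earlier than S's end (X.start >= 23:00) AND its start is no earlier than A's start (X.start >= 06:25).
C: start 07:10 >= 23:00? ✗; start 07:10 >= 06:25? ✓ → no.
E: start 17:35 >= 23:00? ✗; start 17:35 >= 06:25? ✓ → no.
G: start 12:55 >= 23:00? ✗; start 12:55 >= 06:25? ✓ → no.
H: start 12:35 >= 23:00? ✗; start 12:35 >= 06:25? ✓ → no.
J: start 15:25 >= 23:00? ✗; start 15:25 >= 06:25? ✓ → no.
N: start 17:00 >= 23:00? ✗; start 17:00 >= 06:25? ✓ → no.
P: start 07:25 >= 23:00? ✗; start 07:25 >= 06:25? ✓ → no.
U: start 07:25 >= 23:00? ✗; start 07:25 >= 06:25? ✓ → no.
Result: none.

none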